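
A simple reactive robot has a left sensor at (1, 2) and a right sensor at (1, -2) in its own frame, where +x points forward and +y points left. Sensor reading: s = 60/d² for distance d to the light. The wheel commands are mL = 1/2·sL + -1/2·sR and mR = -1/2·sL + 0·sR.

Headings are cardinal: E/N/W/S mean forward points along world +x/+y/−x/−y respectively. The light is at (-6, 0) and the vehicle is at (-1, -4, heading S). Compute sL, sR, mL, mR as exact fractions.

30/37 30/17 -300/629 -15/37

left sensor world pos  = (1, -5); dL² = 74
right sensor world pos = (-3, -5); dR² = 34
sL = 60/74 = 30/37
sR = 60/34 = 30/17
mL = 1/2·sL + -1/2·sR = -300/629
mR = -1/2·sL + 0·sR = -15/37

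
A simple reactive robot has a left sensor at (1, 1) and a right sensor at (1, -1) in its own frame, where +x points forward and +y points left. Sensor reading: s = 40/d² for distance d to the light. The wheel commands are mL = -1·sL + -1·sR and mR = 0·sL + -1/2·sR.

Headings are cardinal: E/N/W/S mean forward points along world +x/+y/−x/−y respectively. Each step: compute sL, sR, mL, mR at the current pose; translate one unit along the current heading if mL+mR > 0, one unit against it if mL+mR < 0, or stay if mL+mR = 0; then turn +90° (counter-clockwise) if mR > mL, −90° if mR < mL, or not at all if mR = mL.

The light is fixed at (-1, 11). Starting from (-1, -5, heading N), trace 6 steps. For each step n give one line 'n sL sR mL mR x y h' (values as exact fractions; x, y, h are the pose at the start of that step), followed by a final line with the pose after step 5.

0 20/113 20/113 -40/113 -10/113 -1 -5 N
1 8/65 40/257 -4656/16705 -20/257 -1 -6 W
2 5/41 10/81 -815/3321 -5/81 0 -6 S
3 40/229 40/293 -20880/67097 -20/293 0 -5 E
4 20/113 20/113 -40/113 -10/113 -1 -5 N
5 8/65 40/257 -4656/16705 -20/257 -1 -6 W
final 0 -6 S

n=0: pose=(-1,-5,N); sL=20/113, sR=20/113; mL=-40/113, mR=-10/113; mL+mR=-50/113 → advance -1; mR−mL=30/113 → turn +1·90°
n=1: pose=(-1,-6,W); sL=8/65, sR=40/257; mL=-4656/16705, mR=-20/257; mL+mR=-5956/16705 → advance -1; mR−mL=3356/16705 → turn +1·90°
n=2: pose=(0,-6,S); sL=5/41, sR=10/81; mL=-815/3321, mR=-5/81; mL+mR=-340/1107 → advance -1; mR−mL=610/3321 → turn +1·90°
n=3: pose=(0,-5,E); sL=40/229, sR=40/293; mL=-20880/67097, mR=-20/293; mL+mR=-25460/67097 → advance -1; mR−mL=16300/67097 → turn +1·90°
n=4: pose=(-1,-5,N); sL=20/113, sR=20/113; mL=-40/113, mR=-10/113; mL+mR=-50/113 → advance -1; mR−mL=30/113 → turn +1·90°
n=5: pose=(-1,-6,W); sL=8/65, sR=40/257; mL=-4656/16705, mR=-20/257; mL+mR=-5956/16705 → advance -1; mR−mL=3356/16705 → turn +1·90°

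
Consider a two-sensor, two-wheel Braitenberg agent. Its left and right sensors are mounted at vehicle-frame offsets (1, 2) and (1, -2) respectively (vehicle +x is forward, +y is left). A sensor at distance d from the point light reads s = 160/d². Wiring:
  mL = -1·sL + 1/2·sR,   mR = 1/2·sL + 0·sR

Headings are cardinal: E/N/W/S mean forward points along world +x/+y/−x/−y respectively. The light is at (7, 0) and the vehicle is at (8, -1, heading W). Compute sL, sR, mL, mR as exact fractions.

160/9 160 560/9 80/9

left sensor world pos  = (7, -3); dL² = 9
right sensor world pos = (7, 1); dR² = 1
sL = 160/9 = 160/9
sR = 160/1 = 160
mL = -1·sL + 1/2·sR = 560/9
mR = 1/2·sL + 0·sR = 80/9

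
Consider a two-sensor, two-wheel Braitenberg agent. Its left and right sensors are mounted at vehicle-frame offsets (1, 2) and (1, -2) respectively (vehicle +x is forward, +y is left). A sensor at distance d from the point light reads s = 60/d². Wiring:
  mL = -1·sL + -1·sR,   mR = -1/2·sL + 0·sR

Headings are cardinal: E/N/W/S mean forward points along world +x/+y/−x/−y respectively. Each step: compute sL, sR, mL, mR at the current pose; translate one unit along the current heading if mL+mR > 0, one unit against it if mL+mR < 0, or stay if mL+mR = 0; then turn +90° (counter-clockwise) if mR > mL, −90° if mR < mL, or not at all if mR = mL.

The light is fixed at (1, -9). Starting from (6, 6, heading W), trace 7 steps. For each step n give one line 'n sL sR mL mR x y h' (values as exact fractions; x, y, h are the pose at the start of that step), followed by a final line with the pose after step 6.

n=0: pose=(6,6,W); sL=12/37, sR=12/61; mL=-1176/2257, mR=-6/37; mL+mR=-1542/2257 → advance -1; mR−mL=810/2257 → turn +1·90°
n=1: pose=(7,6,S); sL=3/13, sR=15/53; mL=-354/689, mR=-3/26; mL+mR=-867/1378 → advance -1; mR−mL=549/1378 → turn +1·90°
n=2: pose=(7,7,E); sL=60/373, sR=12/49; mL=-7416/18277, mR=-30/373; mL+mR=-8886/18277 → advance -1; mR−mL=5946/18277 → turn +1·90°
n=3: pose=(6,7,N); sL=30/149, sR=30/169; mL=-9540/25181, mR=-15/149; mL+mR=-12075/25181 → advance -1; mR−mL=7005/25181 → turn +1·90°
n=4: pose=(6,6,W); sL=12/37, sR=12/61; mL=-1176/2257, mR=-6/37; mL+mR=-1542/2257 → advance -1; mR−mL=810/2257 → turn +1·90°
n=5: pose=(7,6,S); sL=3/13, sR=15/53; mL=-354/689, mR=-3/26; mL+mR=-867/1378 → advance -1; mR−mL=549/1378 → turn +1·90°
n=6: pose=(7,7,E); sL=60/373, sR=12/49; mL=-7416/18277, mR=-30/373; mL+mR=-8886/18277 → advance -1; mR−mL=5946/18277 → turn +1·90°

0 12/37 12/61 -1176/2257 -6/37 6 6 W
1 3/13 15/53 -354/689 -3/26 7 6 S
2 60/373 12/49 -7416/18277 -30/373 7 7 E
3 30/149 30/169 -9540/25181 -15/149 6 7 N
4 12/37 12/61 -1176/2257 -6/37 6 6 W
5 3/13 15/53 -354/689 -3/26 7 6 S
6 60/373 12/49 -7416/18277 -30/373 7 7 E
final 6 7 N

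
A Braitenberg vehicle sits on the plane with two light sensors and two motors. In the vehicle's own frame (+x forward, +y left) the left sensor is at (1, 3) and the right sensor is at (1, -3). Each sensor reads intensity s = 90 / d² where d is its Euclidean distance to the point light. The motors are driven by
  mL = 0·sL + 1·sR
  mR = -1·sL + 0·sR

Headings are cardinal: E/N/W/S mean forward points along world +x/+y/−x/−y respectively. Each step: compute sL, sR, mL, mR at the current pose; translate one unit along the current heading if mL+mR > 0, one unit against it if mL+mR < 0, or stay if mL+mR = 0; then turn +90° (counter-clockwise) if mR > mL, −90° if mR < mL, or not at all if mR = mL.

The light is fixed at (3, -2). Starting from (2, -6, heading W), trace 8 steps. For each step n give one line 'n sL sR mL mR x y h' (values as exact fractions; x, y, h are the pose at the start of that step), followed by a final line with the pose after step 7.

n=0: pose=(2,-6,W); sL=90/53, sR=18; mL=18, mR=-90/53; mL+mR=864/53 → advance +1; mR−mL=-1044/53 → turn -1·90°
n=1: pose=(1,-6,N); sL=45/17, sR=9; mL=9, mR=-45/17; mL+mR=108/17 → advance +1; mR−mL=-198/17 → turn -1·90°
n=2: pose=(1,-5,E); sL=90, sR=90/37; mL=90/37, mR=-90; mL+mR=-3240/37 → advance -1; mR−mL=-3420/37 → turn -1·90°
n=3: pose=(0,-5,S); sL=45/8, sR=45/26; mL=45/26, mR=-45/8; mL+mR=-405/104 → advance -1; mR−mL=-765/104 → turn -1·90°
n=4: pose=(0,-4,W); sL=90/41, sR=90/17; mL=90/17, mR=-90/41; mL+mR=2160/697 → advance +1; mR−mL=-5220/697 → turn -1·90°
n=5: pose=(-1,-4,N); sL=9/5, sR=45; mL=45, mR=-9/5; mL+mR=216/5 → advance +1; mR−mL=-234/5 → turn -1·90°
n=6: pose=(-1,-3,E); sL=90/13, sR=18/5; mL=18/5, mR=-90/13; mL+mR=-216/65 → advance -1; mR−mL=-684/65 → turn -1·90°
n=7: pose=(-2,-3,S); sL=45/4, sR=45/34; mL=45/34, mR=-45/4; mL+mR=-675/68 → advance -1; mR−mL=-855/68 → turn -1·90°

0 90/53 18 18 -90/53 2 -6 W
1 45/17 9 9 -45/17 1 -6 N
2 90 90/37 90/37 -90 1 -5 E
3 45/8 45/26 45/26 -45/8 0 -5 S
4 90/41 90/17 90/17 -90/41 0 -4 W
5 9/5 45 45 -9/5 -1 -4 N
6 90/13 18/5 18/5 -90/13 -1 -3 E
7 45/4 45/34 45/34 -45/4 -2 -3 S
final -2 -2 W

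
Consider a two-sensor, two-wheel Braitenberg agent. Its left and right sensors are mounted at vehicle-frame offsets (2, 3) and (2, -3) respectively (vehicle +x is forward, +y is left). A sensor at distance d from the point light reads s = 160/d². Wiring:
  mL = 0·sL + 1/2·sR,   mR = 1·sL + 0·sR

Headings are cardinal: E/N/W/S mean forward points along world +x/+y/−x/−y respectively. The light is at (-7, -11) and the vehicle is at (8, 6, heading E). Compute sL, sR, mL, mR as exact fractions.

160/689 32/97 16/97 160/689

left sensor world pos  = (10, 9); dL² = 689
right sensor world pos = (10, 3); dR² = 485
sL = 160/689 = 160/689
sR = 160/485 = 32/97
mL = 0·sL + 1/2·sR = 16/97
mR = 1·sL + 0·sR = 160/689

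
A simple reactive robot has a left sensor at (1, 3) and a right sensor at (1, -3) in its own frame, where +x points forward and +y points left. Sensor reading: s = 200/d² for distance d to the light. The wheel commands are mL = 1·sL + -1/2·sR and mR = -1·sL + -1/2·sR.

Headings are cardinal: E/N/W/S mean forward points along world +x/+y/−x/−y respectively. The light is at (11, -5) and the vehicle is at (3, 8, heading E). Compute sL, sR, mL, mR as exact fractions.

40/61 200/149 -140/9089 -12060/9089

left sensor world pos  = (4, 11); dL² = 305
right sensor world pos = (4, 5); dR² = 149
sL = 200/305 = 40/61
sR = 200/149 = 200/149
mL = 1·sL + -1/2·sR = -140/9089
mR = -1·sL + -1/2·sR = -12060/9089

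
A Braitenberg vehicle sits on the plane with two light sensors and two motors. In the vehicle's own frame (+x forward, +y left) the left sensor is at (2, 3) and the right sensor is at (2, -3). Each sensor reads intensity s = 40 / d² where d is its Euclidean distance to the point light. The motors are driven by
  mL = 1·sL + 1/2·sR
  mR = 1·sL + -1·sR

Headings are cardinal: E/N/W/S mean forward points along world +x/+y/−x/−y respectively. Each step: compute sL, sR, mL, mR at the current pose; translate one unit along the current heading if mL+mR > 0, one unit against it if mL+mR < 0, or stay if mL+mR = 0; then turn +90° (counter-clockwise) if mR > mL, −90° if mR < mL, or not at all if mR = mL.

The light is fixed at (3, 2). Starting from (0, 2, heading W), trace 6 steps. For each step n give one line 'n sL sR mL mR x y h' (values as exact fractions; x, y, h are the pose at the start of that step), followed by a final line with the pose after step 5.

n=0: pose=(0,2,W); sL=20/17, sR=20/17; mL=30/17, mR=0; mL+mR=30/17 → advance +1; mR−mL=-30/17 → turn -1·90°
n=1: pose=(-1,2,N); sL=40/53, sR=8; mL=252/53, mR=-384/53; mL+mR=-132/53 → advance -1; mR−mL=-12 → turn -1·90°
n=2: pose=(-1,1,E); sL=5, sR=2; mL=6, mR=3; mL+mR=9 → advance +1; mR−mL=-3 → turn -1·90°
n=3: pose=(0,1,S); sL=40/9, sR=8/9; mL=44/9, mR=32/9; mL+mR=76/9 → advance +1; mR−mL=-4/3 → turn -1·90°
n=4: pose=(0,0,W); sL=4/5, sR=20/13; mL=102/65, mR=-48/65; mL+mR=54/65 → advance +1; mR−mL=-30/13 → turn -1·90°
n=5: pose=(-1,0,N); sL=40/49, sR=40; mL=1020/49, mR=-1920/49; mL+mR=-900/49 → advance -1; mR−mL=-60 → turn -1·90°

0 20/17 20/17 30/17 0 0 2 W
1 40/53 8 252/53 -384/53 -1 2 N
2 5 2 6 3 -1 1 E
3 40/9 8/9 44/9 32/9 0 1 S
4 4/5 20/13 102/65 -48/65 0 0 W
5 40/49 40 1020/49 -1920/49 -1 0 N
final -1 -1 E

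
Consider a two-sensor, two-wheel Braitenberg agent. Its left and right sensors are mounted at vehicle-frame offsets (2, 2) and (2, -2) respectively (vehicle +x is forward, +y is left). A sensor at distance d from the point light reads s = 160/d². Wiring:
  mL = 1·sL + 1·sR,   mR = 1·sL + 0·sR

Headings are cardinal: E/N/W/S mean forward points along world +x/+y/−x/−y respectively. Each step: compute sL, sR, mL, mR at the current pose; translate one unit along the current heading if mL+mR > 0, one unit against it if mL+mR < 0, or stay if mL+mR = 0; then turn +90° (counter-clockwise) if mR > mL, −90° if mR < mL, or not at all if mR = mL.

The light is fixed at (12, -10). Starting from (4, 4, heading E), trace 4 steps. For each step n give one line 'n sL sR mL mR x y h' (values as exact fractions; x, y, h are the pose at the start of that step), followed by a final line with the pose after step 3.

0 40/73 8/9 944/657 40/73 4 4 E
1 160/169 32/45 12608/7605 160/169 5 4 S
2 80/101 80/153 20320/15453 80/101 5 3 W
3 32/65 160/261 18752/16965 32/65 4 3 N
final 4 4 E

n=0: pose=(4,4,E); sL=40/73, sR=8/9; mL=944/657, mR=40/73; mL+mR=1304/657 → advance +1; mR−mL=-8/9 → turn -1·90°
n=1: pose=(5,4,S); sL=160/169, sR=32/45; mL=12608/7605, mR=160/169; mL+mR=19808/7605 → advance +1; mR−mL=-32/45 → turn -1·90°
n=2: pose=(5,3,W); sL=80/101, sR=80/153; mL=20320/15453, mR=80/101; mL+mR=32560/15453 → advance +1; mR−mL=-80/153 → turn -1·90°
n=3: pose=(4,3,N); sL=32/65, sR=160/261; mL=18752/16965, mR=32/65; mL+mR=27104/16965 → advance +1; mR−mL=-160/261 → turn -1·90°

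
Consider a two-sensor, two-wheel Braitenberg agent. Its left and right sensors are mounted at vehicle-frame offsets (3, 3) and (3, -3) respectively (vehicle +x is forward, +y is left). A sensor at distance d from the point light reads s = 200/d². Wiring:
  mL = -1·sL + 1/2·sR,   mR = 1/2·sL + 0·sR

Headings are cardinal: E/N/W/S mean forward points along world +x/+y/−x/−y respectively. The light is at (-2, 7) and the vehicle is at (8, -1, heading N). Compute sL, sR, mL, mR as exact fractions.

100/37 100/97 -7850/3589 50/37

left sensor world pos  = (5, 2); dL² = 74
right sensor world pos = (11, 2); dR² = 194
sL = 200/74 = 100/37
sR = 200/194 = 100/97
mL = -1·sL + 1/2·sR = -7850/3589
mR = 1/2·sL + 0·sR = 50/37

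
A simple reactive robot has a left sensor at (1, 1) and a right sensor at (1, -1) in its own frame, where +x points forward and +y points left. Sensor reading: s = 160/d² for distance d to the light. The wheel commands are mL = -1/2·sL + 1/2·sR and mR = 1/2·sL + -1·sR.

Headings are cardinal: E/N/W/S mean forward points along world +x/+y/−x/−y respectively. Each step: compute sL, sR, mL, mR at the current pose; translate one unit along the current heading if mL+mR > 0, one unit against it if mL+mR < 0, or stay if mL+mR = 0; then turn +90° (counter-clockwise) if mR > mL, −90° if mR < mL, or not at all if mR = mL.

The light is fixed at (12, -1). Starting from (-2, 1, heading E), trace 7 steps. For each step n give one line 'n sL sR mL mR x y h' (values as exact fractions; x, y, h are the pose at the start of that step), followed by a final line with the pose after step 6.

0 80/89 16/17 32/1513 -744/1513 -2 1 E
1 160/197 160/257 -4800/50629 -10960/50629 -3 1 S
2 8/13 10/17 -3/221 -62/221 -3 2 W
3 160/241 32/37 896/8917 -4752/8917 -2 2 N
4 80/89 16/17 32/1513 -744/1513 -2 1 E
5 160/197 160/257 -4800/50629 -10960/50629 -3 1 S
6 8/13 10/17 -3/221 -62/221 -3 2 W
final -2 2 N

n=0: pose=(-2,1,E); sL=80/89, sR=16/17; mL=32/1513, mR=-744/1513; mL+mR=-8/17 → advance -1; mR−mL=-776/1513 → turn -1·90°
n=1: pose=(-3,1,S); sL=160/197, sR=160/257; mL=-4800/50629, mR=-10960/50629; mL+mR=-80/257 → advance -1; mR−mL=-6160/50629 → turn -1·90°
n=2: pose=(-3,2,W); sL=8/13, sR=10/17; mL=-3/221, mR=-62/221; mL+mR=-5/17 → advance -1; mR−mL=-59/221 → turn -1·90°
n=3: pose=(-2,2,N); sL=160/241, sR=32/37; mL=896/8917, mR=-4752/8917; mL+mR=-16/37 → advance -1; mR−mL=-5648/8917 → turn -1·90°
n=4: pose=(-2,1,E); sL=80/89, sR=16/17; mL=32/1513, mR=-744/1513; mL+mR=-8/17 → advance -1; mR−mL=-776/1513 → turn -1·90°
n=5: pose=(-3,1,S); sL=160/197, sR=160/257; mL=-4800/50629, mR=-10960/50629; mL+mR=-80/257 → advance -1; mR−mL=-6160/50629 → turn -1·90°
n=6: pose=(-3,2,W); sL=8/13, sR=10/17; mL=-3/221, mR=-62/221; mL+mR=-5/17 → advance -1; mR−mL=-59/221 → turn -1·90°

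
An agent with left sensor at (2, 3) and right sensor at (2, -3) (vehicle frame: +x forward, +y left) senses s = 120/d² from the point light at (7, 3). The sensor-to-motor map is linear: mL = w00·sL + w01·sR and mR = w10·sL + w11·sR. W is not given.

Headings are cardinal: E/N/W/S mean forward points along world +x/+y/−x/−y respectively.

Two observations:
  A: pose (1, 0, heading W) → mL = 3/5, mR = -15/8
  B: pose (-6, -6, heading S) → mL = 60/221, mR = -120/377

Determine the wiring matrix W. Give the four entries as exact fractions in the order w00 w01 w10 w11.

1/2 0 0 -1

obs A: pose=(1,0,W) → sL=6/5, sR=15/8, mL=3/5, mR=-15/8
obs B: pose=(-6,-6,S) → sL=120/221, sR=120/377, mL=60/221, mR=-120/377
sensor matrix S = [[6/5, 15/8], [120/221, 120/377]]; det S = -4077/6409
solve [mL_A; mL_B] = S·[w00; w01] and [mR_A; mR_B] = S·[w10; w11]:
  w00 = 1/2, w01 = 0, w10 = 0, w11 = -1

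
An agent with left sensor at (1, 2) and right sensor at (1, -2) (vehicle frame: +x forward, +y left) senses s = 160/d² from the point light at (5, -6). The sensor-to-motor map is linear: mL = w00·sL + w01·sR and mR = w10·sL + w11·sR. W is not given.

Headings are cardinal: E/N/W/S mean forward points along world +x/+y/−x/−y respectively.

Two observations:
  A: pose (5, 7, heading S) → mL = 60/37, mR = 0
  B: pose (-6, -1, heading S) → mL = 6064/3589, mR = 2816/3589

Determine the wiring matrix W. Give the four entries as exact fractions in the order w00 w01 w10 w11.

1/2 1 1 -1

obs A: pose=(5,7,S) → sL=40/37, sR=40/37, mL=60/37, mR=0
obs B: pose=(-6,-1,S) → sL=160/97, sR=32/37, mL=6064/3589, mR=2816/3589
sensor matrix S = [[40/37, 40/37], [160/97, 32/37]]; det S = -112640/132793
solve [mL_A; mL_B] = S·[w00; w01] and [mR_A; mR_B] = S·[w10; w11]:
  w00 = 1/2, w01 = 1, w10 = 1, w11 = -1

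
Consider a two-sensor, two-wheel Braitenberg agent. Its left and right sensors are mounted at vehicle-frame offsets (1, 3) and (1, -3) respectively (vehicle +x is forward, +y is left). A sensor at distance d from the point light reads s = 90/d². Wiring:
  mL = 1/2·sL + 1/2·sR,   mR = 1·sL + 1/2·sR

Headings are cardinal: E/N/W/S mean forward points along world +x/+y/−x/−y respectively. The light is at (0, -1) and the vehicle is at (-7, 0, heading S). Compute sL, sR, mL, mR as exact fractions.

left sensor world pos  = (-4, -1); dL² = 16
right sensor world pos = (-10, -1); dR² = 100
sL = 90/16 = 45/8
sR = 90/100 = 9/10
mL = 1/2·sL + 1/2·sR = 261/80
mR = 1·sL + 1/2·sR = 243/40

45/8 9/10 261/80 243/40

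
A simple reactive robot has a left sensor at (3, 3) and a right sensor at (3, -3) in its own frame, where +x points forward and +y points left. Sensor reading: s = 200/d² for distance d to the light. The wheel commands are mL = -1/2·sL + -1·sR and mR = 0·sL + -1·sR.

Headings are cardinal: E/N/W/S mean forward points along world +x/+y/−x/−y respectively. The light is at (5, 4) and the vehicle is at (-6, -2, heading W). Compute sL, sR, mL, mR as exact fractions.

left sensor world pos  = (-9, -5); dL² = 277
right sensor world pos = (-9, 1); dR² = 205
sL = 200/277 = 200/277
sR = 200/205 = 40/41
mL = -1/2·sL + -1·sR = -15180/11357
mR = 0·sL + -1·sR = -40/41

200/277 40/41 -15180/11357 -40/41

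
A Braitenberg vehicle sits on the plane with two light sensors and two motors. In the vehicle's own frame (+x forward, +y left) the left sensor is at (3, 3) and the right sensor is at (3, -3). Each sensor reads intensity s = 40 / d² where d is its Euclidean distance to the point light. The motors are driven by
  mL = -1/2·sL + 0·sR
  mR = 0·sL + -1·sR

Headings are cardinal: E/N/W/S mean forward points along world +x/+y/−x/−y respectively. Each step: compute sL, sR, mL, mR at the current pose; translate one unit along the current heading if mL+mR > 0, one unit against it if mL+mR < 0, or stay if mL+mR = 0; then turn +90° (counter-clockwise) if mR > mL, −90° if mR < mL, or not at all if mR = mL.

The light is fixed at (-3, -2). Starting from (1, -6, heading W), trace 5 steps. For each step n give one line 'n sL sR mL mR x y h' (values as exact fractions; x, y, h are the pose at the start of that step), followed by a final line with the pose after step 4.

0 4/5 20 -2/5 -20 1 -6 W
1 8 8/13 -4 -8/13 2 -6 N
2 10/17 5 -5/17 -5 2 -7 W
3 40/13 8/17 -20/13 -8/17 3 -7 N
4 4/9 20/9 -2/9 -20/9 3 -8 W
final 4 -8 N

n=0: pose=(1,-6,W); sL=4/5, sR=20; mL=-2/5, mR=-20; mL+mR=-102/5 → advance -1; mR−mL=-98/5 → turn -1·90°
n=1: pose=(2,-6,N); sL=8, sR=8/13; mL=-4, mR=-8/13; mL+mR=-60/13 → advance -1; mR−mL=44/13 → turn +1·90°
n=2: pose=(2,-7,W); sL=10/17, sR=5; mL=-5/17, mR=-5; mL+mR=-90/17 → advance -1; mR−mL=-80/17 → turn -1·90°
n=3: pose=(3,-7,N); sL=40/13, sR=8/17; mL=-20/13, mR=-8/17; mL+mR=-444/221 → advance -1; mR−mL=236/221 → turn +1·90°
n=4: pose=(3,-8,W); sL=4/9, sR=20/9; mL=-2/9, mR=-20/9; mL+mR=-22/9 → advance -1; mR−mL=-2 → turn -1·90°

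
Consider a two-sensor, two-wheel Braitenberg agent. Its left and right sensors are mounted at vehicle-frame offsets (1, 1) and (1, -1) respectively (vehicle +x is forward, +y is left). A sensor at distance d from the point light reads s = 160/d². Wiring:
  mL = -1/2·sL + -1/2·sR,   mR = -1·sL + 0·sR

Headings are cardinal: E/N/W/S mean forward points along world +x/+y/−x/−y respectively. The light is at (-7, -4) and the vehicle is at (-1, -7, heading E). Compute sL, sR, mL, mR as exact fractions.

left sensor world pos  = (0, -6); dL² = 53
right sensor world pos = (0, -8); dR² = 65
sL = 160/53 = 160/53
sR = 160/65 = 32/13
mL = -1/2·sL + -1/2·sR = -1888/689
mR = -1·sL + 0·sR = -160/53

160/53 32/13 -1888/689 -160/53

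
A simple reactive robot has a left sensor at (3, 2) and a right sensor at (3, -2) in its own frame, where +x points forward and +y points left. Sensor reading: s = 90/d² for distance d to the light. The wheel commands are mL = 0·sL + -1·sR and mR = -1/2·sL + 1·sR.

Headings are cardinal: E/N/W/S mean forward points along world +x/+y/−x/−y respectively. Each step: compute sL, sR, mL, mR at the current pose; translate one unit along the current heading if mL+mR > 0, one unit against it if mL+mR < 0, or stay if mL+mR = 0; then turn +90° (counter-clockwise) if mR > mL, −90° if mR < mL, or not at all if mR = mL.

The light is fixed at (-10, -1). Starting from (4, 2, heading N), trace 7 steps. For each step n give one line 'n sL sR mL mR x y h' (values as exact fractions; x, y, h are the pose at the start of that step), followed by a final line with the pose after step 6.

0 1/2 45/146 -45/146 17/292 4 2 N
1 90/121 90/137 -90/137 4725/16577 4 1 W
2 9/29 9/17 -9/17 369/986 5 1 S
3 90/349 18/65 -18/65 3357/22685 5 2 E
4 1/2 45/146 -45/146 17/292 4 2 N
5 90/121 90/137 -90/137 4725/16577 4 1 W
6 9/29 9/17 -9/17 369/986 5 1 S
final 5 2 E

n=0: pose=(4,2,N); sL=1/2, sR=45/146; mL=-45/146, mR=17/292; mL+mR=-1/4 → advance -1; mR−mL=107/292 → turn +1·90°
n=1: pose=(4,1,W); sL=90/121, sR=90/137; mL=-90/137, mR=4725/16577; mL+mR=-45/121 → advance -1; mR−mL=15615/16577 → turn +1·90°
n=2: pose=(5,1,S); sL=9/29, sR=9/17; mL=-9/17, mR=369/986; mL+mR=-9/58 → advance -1; mR−mL=891/986 → turn +1·90°
n=3: pose=(5,2,E); sL=90/349, sR=18/65; mL=-18/65, mR=3357/22685; mL+mR=-45/349 → advance -1; mR−mL=9639/22685 → turn +1·90°
n=4: pose=(4,2,N); sL=1/2, sR=45/146; mL=-45/146, mR=17/292; mL+mR=-1/4 → advance -1; mR−mL=107/292 → turn +1·90°
n=5: pose=(4,1,W); sL=90/121, sR=90/137; mL=-90/137, mR=4725/16577; mL+mR=-45/121 → advance -1; mR−mL=15615/16577 → turn +1·90°
n=6: pose=(5,1,S); sL=9/29, sR=9/17; mL=-9/17, mR=369/986; mL+mR=-9/58 → advance -1; mR−mL=891/986 → turn +1·90°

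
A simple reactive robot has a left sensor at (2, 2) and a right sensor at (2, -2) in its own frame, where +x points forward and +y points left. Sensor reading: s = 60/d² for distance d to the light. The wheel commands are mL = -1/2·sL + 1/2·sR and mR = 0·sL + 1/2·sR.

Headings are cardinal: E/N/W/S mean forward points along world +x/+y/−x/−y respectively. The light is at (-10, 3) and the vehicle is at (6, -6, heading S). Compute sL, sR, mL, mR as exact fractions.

left sensor world pos  = (8, -8); dL² = 445
right sensor world pos = (4, -8); dR² = 317
sL = 60/445 = 12/89
sR = 60/317 = 60/317
mL = -1/2·sL + 1/2·sR = 768/28213
mR = 0·sL + 1/2·sR = 30/317

12/89 60/317 768/28213 30/317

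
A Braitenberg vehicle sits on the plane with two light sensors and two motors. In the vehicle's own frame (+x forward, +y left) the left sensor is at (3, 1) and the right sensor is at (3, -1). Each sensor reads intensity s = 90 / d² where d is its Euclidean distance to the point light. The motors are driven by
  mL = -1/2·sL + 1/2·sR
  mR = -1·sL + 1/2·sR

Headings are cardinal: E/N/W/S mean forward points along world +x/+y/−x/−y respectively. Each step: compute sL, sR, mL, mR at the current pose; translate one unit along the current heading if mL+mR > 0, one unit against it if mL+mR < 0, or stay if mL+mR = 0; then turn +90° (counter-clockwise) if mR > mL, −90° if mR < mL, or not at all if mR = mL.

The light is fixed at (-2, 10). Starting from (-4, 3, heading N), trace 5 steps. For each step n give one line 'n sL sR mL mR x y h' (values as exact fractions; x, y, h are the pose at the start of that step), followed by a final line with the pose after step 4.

n=0: pose=(-4,3,N); sL=18/5, sR=90/17; mL=72/85, mR=-81/85; mL+mR=-9/85 → advance -1; mR−mL=-9/5 → turn -1·90°
n=1: pose=(-4,2,E); sL=9/5, sR=45/41; mL=-72/205, mR=-513/410; mL+mR=-657/410 → advance -1; mR−mL=-9/10 → turn -1·90°
n=2: pose=(-5,2,S); sL=18/25, sR=90/137; mL=-108/3425, mR=-1341/3425; mL+mR=-1449/3425 → advance -1; mR−mL=-9/25 → turn -1·90°
n=3: pose=(-5,3,W); sL=9/10, sR=5/4; mL=7/40, mR=-11/40; mL+mR=-1/10 → advance -1; mR−mL=-9/20 → turn -1·90°
n=4: pose=(-4,3,N); sL=18/5, sR=90/17; mL=72/85, mR=-81/85; mL+mR=-9/85 → advance -1; mR−mL=-9/5 → turn -1·90°

0 18/5 90/17 72/85 -81/85 -4 3 N
1 9/5 45/41 -72/205 -513/410 -4 2 E
2 18/25 90/137 -108/3425 -1341/3425 -5 2 S
3 9/10 5/4 7/40 -11/40 -5 3 W
4 18/5 90/17 72/85 -81/85 -4 3 N
final -4 2 E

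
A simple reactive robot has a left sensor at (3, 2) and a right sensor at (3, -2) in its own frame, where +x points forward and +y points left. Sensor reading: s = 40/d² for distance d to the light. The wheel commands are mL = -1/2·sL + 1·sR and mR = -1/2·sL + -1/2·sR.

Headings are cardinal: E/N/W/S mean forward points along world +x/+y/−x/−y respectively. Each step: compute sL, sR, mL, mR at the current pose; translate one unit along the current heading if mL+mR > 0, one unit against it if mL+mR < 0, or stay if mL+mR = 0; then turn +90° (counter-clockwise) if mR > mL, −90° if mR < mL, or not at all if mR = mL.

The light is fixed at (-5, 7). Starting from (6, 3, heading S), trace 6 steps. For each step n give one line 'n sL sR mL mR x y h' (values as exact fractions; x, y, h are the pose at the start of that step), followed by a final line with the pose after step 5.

0 20/109 4/13 306/1417 -348/1417 6 3 S
1 40/89 8/13 452/1157 -616/1157 6 4 W
2 2/5 10/49 1/245 -74/245 7 4 N
3 40/229 40/261 3940/59769 -9800/59769 7 3 E
4 20/109 4/13 306/1417 -348/1417 6 3 S
5 40/89 8/13 452/1157 -616/1157 6 4 W
final 7 4 N

n=0: pose=(6,3,S); sL=20/109, sR=4/13; mL=306/1417, mR=-348/1417; mL+mR=-42/1417 → advance -1; mR−mL=-6/13 → turn -1·90°
n=1: pose=(6,4,W); sL=40/89, sR=8/13; mL=452/1157, mR=-616/1157; mL+mR=-164/1157 → advance -1; mR−mL=-12/13 → turn -1·90°
n=2: pose=(7,4,N); sL=2/5, sR=10/49; mL=1/245, mR=-74/245; mL+mR=-73/245 → advance -1; mR−mL=-15/49 → turn -1·90°
n=3: pose=(7,3,E); sL=40/229, sR=40/261; mL=3940/59769, mR=-9800/59769; mL+mR=-5860/59769 → advance -1; mR−mL=-20/87 → turn -1·90°
n=4: pose=(6,3,S); sL=20/109, sR=4/13; mL=306/1417, mR=-348/1417; mL+mR=-42/1417 → advance -1; mR−mL=-6/13 → turn -1·90°
n=5: pose=(6,4,W); sL=40/89, sR=8/13; mL=452/1157, mR=-616/1157; mL+mR=-164/1157 → advance -1; mR−mL=-12/13 → turn -1·90°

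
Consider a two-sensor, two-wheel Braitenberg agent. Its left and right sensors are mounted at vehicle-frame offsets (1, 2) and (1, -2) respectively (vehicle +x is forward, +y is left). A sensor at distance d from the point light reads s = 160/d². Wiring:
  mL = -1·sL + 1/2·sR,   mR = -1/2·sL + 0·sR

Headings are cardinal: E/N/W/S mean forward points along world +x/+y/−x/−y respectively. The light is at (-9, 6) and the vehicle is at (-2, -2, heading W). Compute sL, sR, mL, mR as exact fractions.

left sensor world pos  = (-3, -4); dL² = 136
right sensor world pos = (-3, 0); dR² = 72
sL = 160/136 = 20/17
sR = 160/72 = 20/9
mL = -1·sL + 1/2·sR = -10/153
mR = -1/2·sL + 0·sR = -10/17

20/17 20/9 -10/153 -10/17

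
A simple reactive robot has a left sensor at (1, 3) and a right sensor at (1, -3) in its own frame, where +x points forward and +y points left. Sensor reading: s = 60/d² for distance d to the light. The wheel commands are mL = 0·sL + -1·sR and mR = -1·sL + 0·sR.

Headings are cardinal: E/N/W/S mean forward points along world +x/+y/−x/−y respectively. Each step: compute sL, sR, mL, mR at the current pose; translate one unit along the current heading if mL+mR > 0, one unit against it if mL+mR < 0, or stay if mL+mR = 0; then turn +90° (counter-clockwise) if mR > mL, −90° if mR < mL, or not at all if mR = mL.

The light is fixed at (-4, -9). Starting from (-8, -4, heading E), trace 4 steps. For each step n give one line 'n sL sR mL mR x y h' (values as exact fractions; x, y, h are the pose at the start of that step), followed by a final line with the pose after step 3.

0 60/73 60/13 -60/13 -60/73 -8 -4 E
1 3/5 3/2 -3/2 -3/5 -9 -4 N
2 60/37 12/17 -12/17 -60/37 -9 -5 W
3 30/37 30/13 -30/13 -30/37 -8 -5 N
final -8 -6 W

n=0: pose=(-8,-4,E); sL=60/73, sR=60/13; mL=-60/13, mR=-60/73; mL+mR=-5160/949 → advance -1; mR−mL=3600/949 → turn +1·90°
n=1: pose=(-9,-4,N); sL=3/5, sR=3/2; mL=-3/2, mR=-3/5; mL+mR=-21/10 → advance -1; mR−mL=9/10 → turn +1·90°
n=2: pose=(-9,-5,W); sL=60/37, sR=12/17; mL=-12/17, mR=-60/37; mL+mR=-1464/629 → advance -1; mR−mL=-576/629 → turn -1·90°
n=3: pose=(-8,-5,N); sL=30/37, sR=30/13; mL=-30/13, mR=-30/37; mL+mR=-1500/481 → advance -1; mR−mL=720/481 → turn +1·90°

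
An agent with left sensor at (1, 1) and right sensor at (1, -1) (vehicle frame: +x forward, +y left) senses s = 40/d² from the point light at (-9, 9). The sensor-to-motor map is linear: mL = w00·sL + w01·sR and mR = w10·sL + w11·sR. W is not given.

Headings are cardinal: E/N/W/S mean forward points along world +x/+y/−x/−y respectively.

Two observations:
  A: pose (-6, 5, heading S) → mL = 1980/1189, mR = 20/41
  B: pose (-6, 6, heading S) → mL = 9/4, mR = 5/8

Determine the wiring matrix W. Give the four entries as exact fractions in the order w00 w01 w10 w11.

1 1/2 1/2 0

obs A: pose=(-6,5,S) → sL=40/41, sR=40/29, mL=1980/1189, mR=20/41
obs B: pose=(-6,6,S) → sL=5/4, sR=2, mL=9/4, mR=5/8
sensor matrix S = [[40/41, 40/29], [5/4, 2]]; det S = 270/1189
solve [mL_A; mL_B] = S·[w00; w01] and [mR_A; mR_B] = S·[w10; w11]:
  w00 = 1, w01 = 1/2, w10 = 1/2, w11 = 0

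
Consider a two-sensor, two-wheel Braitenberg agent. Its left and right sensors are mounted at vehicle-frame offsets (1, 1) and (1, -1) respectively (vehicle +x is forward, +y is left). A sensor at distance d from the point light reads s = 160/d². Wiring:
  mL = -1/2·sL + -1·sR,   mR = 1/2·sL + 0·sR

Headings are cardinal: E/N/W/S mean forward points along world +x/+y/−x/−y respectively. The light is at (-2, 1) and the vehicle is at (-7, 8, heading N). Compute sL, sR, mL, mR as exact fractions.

left sensor world pos  = (-8, 9); dL² = 100
right sensor world pos = (-6, 9); dR² = 80
sL = 160/100 = 8/5
sR = 160/80 = 2
mL = -1/2·sL + -1·sR = -14/5
mR = 1/2·sL + 0·sR = 4/5

8/5 2 -14/5 4/5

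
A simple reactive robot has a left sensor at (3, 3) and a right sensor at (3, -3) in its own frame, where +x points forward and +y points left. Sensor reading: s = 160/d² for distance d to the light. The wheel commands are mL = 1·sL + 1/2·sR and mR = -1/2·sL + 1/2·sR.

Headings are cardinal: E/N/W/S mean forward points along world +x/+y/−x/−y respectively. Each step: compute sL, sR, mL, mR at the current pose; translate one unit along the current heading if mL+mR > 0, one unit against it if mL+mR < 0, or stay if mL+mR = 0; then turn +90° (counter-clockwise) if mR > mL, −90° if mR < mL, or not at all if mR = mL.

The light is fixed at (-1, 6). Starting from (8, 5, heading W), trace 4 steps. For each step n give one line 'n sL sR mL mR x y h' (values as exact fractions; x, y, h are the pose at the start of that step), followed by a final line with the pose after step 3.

n=0: pose=(8,5,W); sL=40/13, sR=4; mL=66/13, mR=6/13; mL+mR=72/13 → advance +1; mR−mL=-60/13 → turn -1·90°
n=1: pose=(7,5,N); sL=160/29, sR=32/25; mL=4464/725, mR=-1536/725; mL+mR=2928/725 → advance +1; mR−mL=-240/29 → turn -1·90°
n=2: pose=(7,6,E); sL=16/13, sR=16/13; mL=24/13, mR=0; mL+mR=24/13 → advance +1; mR−mL=-24/13 → turn -1·90°
n=3: pose=(8,6,S); sL=160/153, sR=32/9; mL=48/17, mR=64/51; mL+mR=208/51 → advance +1; mR−mL=-80/51 → turn -1·90°

0 40/13 4 66/13 6/13 8 5 W
1 160/29 32/25 4464/725 -1536/725 7 5 N
2 16/13 16/13 24/13 0 7 6 E
3 160/153 32/9 48/17 64/51 8 6 S
final 8 5 W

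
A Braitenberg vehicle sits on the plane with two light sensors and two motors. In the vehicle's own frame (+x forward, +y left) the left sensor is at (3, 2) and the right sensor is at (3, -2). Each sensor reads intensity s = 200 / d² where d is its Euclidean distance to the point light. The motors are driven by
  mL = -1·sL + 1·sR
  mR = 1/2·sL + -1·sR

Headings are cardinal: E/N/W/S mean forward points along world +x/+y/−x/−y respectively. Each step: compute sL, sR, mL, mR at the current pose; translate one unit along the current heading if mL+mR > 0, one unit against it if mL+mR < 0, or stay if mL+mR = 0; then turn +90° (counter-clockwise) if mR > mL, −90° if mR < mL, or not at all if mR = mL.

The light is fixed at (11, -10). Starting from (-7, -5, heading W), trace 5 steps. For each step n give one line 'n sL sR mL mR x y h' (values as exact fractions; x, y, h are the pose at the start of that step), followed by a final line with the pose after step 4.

0 4/9 20/49 -16/441 -82/441 -7 -5 W
1 8/17 200/289 64/289 -132/289 -6 -5 N
2 25/29 1 4/29 -33/58 -6 -6 E
3 200/257 200/401 -28800/103057 -11300/103057 -7 -6 S
4 100/137 100/117 2000/16029 -7850/16029 -7 -5 E
final -8 -5 S

n=0: pose=(-7,-5,W); sL=4/9, sR=20/49; mL=-16/441, mR=-82/441; mL+mR=-2/9 → advance -1; mR−mL=-22/147 → turn -1·90°
n=1: pose=(-6,-5,N); sL=8/17, sR=200/289; mL=64/289, mR=-132/289; mL+mR=-4/17 → advance -1; mR−mL=-196/289 → turn -1·90°
n=2: pose=(-6,-6,E); sL=25/29, sR=1; mL=4/29, mR=-33/58; mL+mR=-25/58 → advance -1; mR−mL=-41/58 → turn -1·90°
n=3: pose=(-7,-6,S); sL=200/257, sR=200/401; mL=-28800/103057, mR=-11300/103057; mL+mR=-100/257 → advance -1; mR−mL=17500/103057 → turn +1·90°
n=4: pose=(-7,-5,E); sL=100/137, sR=100/117; mL=2000/16029, mR=-7850/16029; mL+mR=-50/137 → advance -1; mR−mL=-9850/16029 → turn -1·90°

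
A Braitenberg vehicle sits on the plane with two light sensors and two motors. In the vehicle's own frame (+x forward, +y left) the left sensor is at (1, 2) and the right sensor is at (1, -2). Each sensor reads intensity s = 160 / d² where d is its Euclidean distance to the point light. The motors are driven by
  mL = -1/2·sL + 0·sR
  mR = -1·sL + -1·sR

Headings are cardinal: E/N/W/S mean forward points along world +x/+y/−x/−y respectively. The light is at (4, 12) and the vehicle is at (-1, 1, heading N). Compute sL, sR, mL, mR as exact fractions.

left sensor world pos  = (-3, 2); dL² = 149
right sensor world pos = (1, 2); dR² = 109
sL = 160/149 = 160/149
sR = 160/109 = 160/109
mL = -1/2·sL + 0·sR = -80/149
mR = -1·sL + -1·sR = -41280/16241

160/149 160/109 -80/149 -41280/16241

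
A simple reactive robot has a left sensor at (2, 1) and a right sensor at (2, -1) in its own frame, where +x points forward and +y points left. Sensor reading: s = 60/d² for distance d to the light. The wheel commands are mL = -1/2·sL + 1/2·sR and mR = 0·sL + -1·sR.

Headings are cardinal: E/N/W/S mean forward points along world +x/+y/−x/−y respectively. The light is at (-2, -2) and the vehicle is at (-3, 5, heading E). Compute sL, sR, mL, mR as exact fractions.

12/13 60/37 168/481 -60/37

left sensor world pos  = (-1, 6); dL² = 65
right sensor world pos = (-1, 4); dR² = 37
sL = 60/65 = 12/13
sR = 60/37 = 60/37
mL = -1/2·sL + 1/2·sR = 168/481
mR = 0·sL + -1·sR = -60/37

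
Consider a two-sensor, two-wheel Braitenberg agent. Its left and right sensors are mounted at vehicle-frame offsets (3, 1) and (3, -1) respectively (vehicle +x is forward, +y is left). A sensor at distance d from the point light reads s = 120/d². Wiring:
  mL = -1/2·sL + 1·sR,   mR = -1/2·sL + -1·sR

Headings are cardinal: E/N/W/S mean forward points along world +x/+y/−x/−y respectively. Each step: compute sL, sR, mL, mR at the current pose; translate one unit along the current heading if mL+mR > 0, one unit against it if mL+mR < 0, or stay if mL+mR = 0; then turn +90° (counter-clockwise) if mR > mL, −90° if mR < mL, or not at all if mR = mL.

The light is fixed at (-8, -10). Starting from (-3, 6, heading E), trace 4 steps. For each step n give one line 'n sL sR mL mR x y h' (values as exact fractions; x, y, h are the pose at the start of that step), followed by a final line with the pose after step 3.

n=0: pose=(-3,6,E); sL=120/353, sR=120/289; mL=25020/102017, mR=-59700/102017; mL+mR=-120/353 → advance -1; mR−mL=-240/289 → turn -1·90°
n=1: pose=(-4,6,S); sL=60/97, sR=60/89; mL=3150/8633, mR=-8490/8633; mL+mR=-60/97 → advance -1; mR−mL=-120/89 → turn -1·90°
n=2: pose=(-4,7,W); sL=120/257, sR=24/65; mL=2268/16705, mR=-10068/16705; mL+mR=-120/257 → advance -1; mR−mL=-48/65 → turn -1·90°
n=3: pose=(-3,7,N); sL=15/52, sR=30/109; mL=1485/11336, mR=-4755/11336; mL+mR=-15/52 → advance -1; mR−mL=-60/109 → turn -1·90°

0 120/353 120/289 25020/102017 -59700/102017 -3 6 E
1 60/97 60/89 3150/8633 -8490/8633 -4 6 S
2 120/257 24/65 2268/16705 -10068/16705 -4 7 W
3 15/52 30/109 1485/11336 -4755/11336 -3 7 N
final -3 6 E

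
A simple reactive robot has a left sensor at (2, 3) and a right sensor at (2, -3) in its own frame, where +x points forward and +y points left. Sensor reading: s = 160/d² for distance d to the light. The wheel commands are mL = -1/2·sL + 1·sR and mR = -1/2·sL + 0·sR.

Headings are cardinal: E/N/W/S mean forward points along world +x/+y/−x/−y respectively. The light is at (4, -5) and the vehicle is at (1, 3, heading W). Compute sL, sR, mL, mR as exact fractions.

left sensor world pos  = (-1, 0); dL² = 50
right sensor world pos = (-1, 6); dR² = 146
sL = 160/50 = 16/5
sR = 160/146 = 80/73
mL = -1/2·sL + 1·sR = -184/365
mR = -1/2·sL + 0·sR = -8/5

16/5 80/73 -184/365 -8/5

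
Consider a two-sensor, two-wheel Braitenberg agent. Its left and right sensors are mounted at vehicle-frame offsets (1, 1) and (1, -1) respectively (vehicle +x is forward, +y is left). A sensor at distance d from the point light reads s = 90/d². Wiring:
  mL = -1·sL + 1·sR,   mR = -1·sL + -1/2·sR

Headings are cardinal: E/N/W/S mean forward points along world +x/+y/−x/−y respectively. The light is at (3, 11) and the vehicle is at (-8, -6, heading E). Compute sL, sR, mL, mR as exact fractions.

45/178 45/212 -765/18868 -13545/37736

left sensor world pos  = (-7, -5); dL² = 356
right sensor world pos = (-7, -7); dR² = 424
sL = 90/356 = 45/178
sR = 90/424 = 45/212
mL = -1·sL + 1·sR = -765/18868
mR = -1·sL + -1/2·sR = -13545/37736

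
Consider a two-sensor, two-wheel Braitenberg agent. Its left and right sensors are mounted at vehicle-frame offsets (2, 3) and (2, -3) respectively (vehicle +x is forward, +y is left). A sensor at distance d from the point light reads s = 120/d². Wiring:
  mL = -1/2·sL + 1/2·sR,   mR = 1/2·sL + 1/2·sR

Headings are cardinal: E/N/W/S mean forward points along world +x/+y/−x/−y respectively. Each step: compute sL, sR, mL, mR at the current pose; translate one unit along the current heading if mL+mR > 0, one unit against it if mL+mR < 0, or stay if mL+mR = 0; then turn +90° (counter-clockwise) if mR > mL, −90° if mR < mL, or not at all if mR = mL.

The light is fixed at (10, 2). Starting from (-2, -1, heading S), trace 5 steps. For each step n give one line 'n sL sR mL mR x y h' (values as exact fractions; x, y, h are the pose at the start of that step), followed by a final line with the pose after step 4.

n=0: pose=(-2,-1,S); sL=60/53, sR=12/25; mL=-432/1325, mR=1068/1325; mL+mR=12/25 → advance +1; mR−mL=60/53 → turn +1·90°
n=1: pose=(-2,-2,E); sL=120/101, sR=120/149; mL=-2880/15049, mR=15000/15049; mL+mR=120/149 → advance +1; mR−mL=120/101 → turn +1·90°
n=2: pose=(-1,-2,N); sL=3/5, sR=30/17; mL=99/170, mR=201/170; mL+mR=30/17 → advance +1; mR−mL=3/5 → turn +1·90°
n=3: pose=(-1,-1,W); sL=24/41, sR=120/169; mL=432/6929, mR=4488/6929; mL+mR=120/169 → advance +1; mR−mL=24/41 → turn +1·90°
n=4: pose=(-2,-1,S); sL=60/53, sR=12/25; mL=-432/1325, mR=1068/1325; mL+mR=12/25 → advance +1; mR−mL=60/53 → turn +1·90°

0 60/53 12/25 -432/1325 1068/1325 -2 -1 S
1 120/101 120/149 -2880/15049 15000/15049 -2 -2 E
2 3/5 30/17 99/170 201/170 -1 -2 N
3 24/41 120/169 432/6929 4488/6929 -1 -1 W
4 60/53 12/25 -432/1325 1068/1325 -2 -1 S
final -2 -2 E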